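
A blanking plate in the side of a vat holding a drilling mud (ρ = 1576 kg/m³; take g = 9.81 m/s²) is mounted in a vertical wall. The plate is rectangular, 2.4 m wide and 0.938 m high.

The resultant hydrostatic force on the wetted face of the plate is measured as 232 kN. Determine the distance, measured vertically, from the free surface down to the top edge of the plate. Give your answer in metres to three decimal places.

d_top ≈ 6.197 m

γ = ρg = 1576 × 9.81 / 1000 = 15.46056 kN/m³.
A = 2.4 × 0.938 = 2.2512 m².
From F = γ·h_c·A, the centroid depth is h_c = 232/(15.46056 × 2.2512) = 6.66574 m.
The centroid lies 0.938/2 = 0.469 m below the top edge, so the top edge sits at h_top = 6.66574 − 0.469 = 6.19674 m below the surface.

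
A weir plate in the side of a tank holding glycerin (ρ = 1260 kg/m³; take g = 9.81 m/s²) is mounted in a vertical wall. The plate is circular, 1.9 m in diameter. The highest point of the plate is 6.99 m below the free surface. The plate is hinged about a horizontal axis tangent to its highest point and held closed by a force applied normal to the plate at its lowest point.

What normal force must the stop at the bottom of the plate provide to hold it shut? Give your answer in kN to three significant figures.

γ = ρg = 1260 × 9.81 / 1000 = 12.3606 kN/m³.
The centroid is at the centre, 0.95 m below the top of the plate, so the centroid depth is h_c = 6.99 + 0.95 = 7.94 m.
A = π(0.95)² = 2.83529 m².
Resultant F = γ·h_c·A = 12.3606 × 7.94 × 2.83529 = 278.264 kN.
I_c = πr⁴/4 = π × 0.95⁴/4 = 0.639712 m⁴.
Centre of pressure: y_p = y_c + I_c/(y_c·A) = 7.94 + 0.639712/(7.94 × 2.83529) = 7.94 + 0.0284162 = 7.96842 m along the plane.
The resultant acts 0.95 + 0.0284162 = 0.978416 m (along the plate) below the hinge at the top edge, so the moment about the hinge is M = F × 0.978416 = 278.264 × 0.978416 = 272.258 kN·m.
A normal force at the bottom, 1.9 m from the hinge, must supply this moment: P = 272.258/1.9 = 143.294 kN.

P ≈ 143 kN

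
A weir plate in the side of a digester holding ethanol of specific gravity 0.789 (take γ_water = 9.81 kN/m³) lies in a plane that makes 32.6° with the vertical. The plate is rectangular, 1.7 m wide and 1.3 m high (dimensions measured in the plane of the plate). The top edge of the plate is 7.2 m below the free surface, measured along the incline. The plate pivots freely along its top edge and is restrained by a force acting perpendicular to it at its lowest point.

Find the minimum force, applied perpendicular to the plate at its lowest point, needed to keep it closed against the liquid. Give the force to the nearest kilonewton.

P ≈ 58 kN

γ = 0.789 × 9.81 = 7.74009 kN/m³.
The plate makes 32.6° with the vertical, i.e. θ = 90° − 32.6° = 57.4° to the horizontal. Measuring y along the incline from the free-surface line, vertical depth h = y·sinθ with sinθ = 0.842452.
The centroid lies 1.3/2 = 0.65 m below the top edge, so y_c = 7.2 + 0.65 = 7.85 m and h_c = 7.85 × 0.842452 = 6.61325 m.
A = 1.7 × 1.3 = 2.21 m².
Resultant F = γ·h_c·A = 7.74009 × 6.61325 × 2.21 = 113.124 kN.
I_c = b·h³/12 = 1.7 × 1.3³/12 = 0.311242 m⁴.
Centre of pressure: y_p = y_c + I_c/(y_c·A) = 7.85 + 0.311242/(7.85 × 2.21) = 7.85 + 0.0179406 = 7.86794 m along the plane.
The resultant acts 0.65 + 0.0179406 = 0.667941 m (along the plate) below the hinge at the top edge, so the moment about the hinge is M = F × 0.667941 = 113.124 × 0.667941 = 75.5602 kN·m.
A normal force at the bottom, 1.3 m from the hinge, must supply this moment: P = 75.5602/1.3 = 58.1232 kN.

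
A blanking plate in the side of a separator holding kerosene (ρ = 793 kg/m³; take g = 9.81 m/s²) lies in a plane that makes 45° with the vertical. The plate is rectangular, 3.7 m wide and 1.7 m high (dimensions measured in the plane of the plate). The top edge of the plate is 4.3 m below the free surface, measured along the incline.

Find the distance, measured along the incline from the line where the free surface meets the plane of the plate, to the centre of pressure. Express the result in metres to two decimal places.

y_p = 5.20 m

γ = ρg = 793 × 9.81 / 1000 = 7.77933 kN/m³.
The plate makes 45° with the vertical, i.e. θ = 90° − 45° = 45° to the horizontal. Measuring y along the incline from the free-surface line, vertical depth h = y·sinθ with sinθ = 0.707107.
The centroid lies 1.7/2 = 0.85 m below the top edge, so y_c = 4.3 + 0.85 = 5.15 m and h_c = 5.15 × 0.707107 = 3.6416 m.
A = 3.7 × 1.7 = 6.29 m².
Resultant F = γ·h_c·A = 7.77933 × 3.6416 × 6.29 = 178.191 kN.
I_c = b·h³/12 = 3.7 × 1.7³/12 = 1.51484 m⁴.
Centre of pressure: y_p = y_c + I_c/(y_c·A) = 5.15 + 1.51484/(5.15 × 6.29) = 5.15 + 0.0467637 = 5.19676 m along the plane.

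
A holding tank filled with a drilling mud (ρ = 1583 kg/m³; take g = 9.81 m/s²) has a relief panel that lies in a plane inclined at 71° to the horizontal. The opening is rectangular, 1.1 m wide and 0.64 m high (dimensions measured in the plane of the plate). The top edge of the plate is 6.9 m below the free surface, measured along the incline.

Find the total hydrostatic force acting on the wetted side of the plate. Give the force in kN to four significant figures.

F ≈ 74.63 kN

γ = ρg = 1583 × 9.81 / 1000 = 15.52923 kN/m³.
Let θ = 71° be the plate's angle to the horizontal; measure y along the incline from where the plane meets the free surface. Vertical depth h = y·sinθ with sinθ = 0.945519.
The centroid lies 0.64/2 = 0.32 m below the top edge, so y_c = 6.9 + 0.32 = 7.22 m and h_c = 7.22 × 0.945519 = 6.82665 m.
A = 1.1 × 0.64 = 0.704 m².
Resultant F = γ·h_c·A = 15.52923 × 6.82665 × 0.704 = 74.6329 kN.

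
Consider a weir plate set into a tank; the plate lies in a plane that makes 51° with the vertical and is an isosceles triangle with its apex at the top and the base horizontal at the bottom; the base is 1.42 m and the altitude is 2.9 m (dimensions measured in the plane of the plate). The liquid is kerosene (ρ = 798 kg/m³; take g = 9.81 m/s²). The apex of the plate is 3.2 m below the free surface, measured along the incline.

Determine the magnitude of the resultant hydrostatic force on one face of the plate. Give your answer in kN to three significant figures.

F ≈ 52.1 kN

γ = ρg = 798 × 9.81 / 1000 = 7.82838 kN/m³.
The plate makes 51° with the vertical, i.e. θ = 90° − 51° = 39° to the horizontal. Measuring y along the incline from the free-surface line, vertical depth h = y·sinθ with sinθ = 0.629320.
With the apex up, the centroid sits 2h/3 = 2 × 2.9/3 = 1.93333 m below the apex, so y_c = 3.2 + 1.93333 = 5.13333 m and h_c = 5.13333 × 0.629320 = 3.23051 m.
A = ½ × 1.42 × 2.9 = 2.059 m².
Resultant F = γ·h_c·A = 7.82838 × 3.23051 × 2.059 = 52.0714 kN.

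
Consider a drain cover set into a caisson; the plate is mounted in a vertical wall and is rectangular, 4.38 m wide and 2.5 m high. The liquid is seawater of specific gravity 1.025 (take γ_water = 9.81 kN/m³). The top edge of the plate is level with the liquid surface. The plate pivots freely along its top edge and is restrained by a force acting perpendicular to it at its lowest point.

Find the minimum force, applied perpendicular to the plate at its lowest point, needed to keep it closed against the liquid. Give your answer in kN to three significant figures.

γ = 1.025 × 9.81 = 10.05525 kN/m³.
The centroid lies 2.5/2 = 1.25 m below the top edge, so the centroid depth is h_c = 1.25 m.
A = 4.38 × 2.5 = 10.95 m².
Resultant F = γ·h_c·A = 10.05525 × 1.25 × 10.95 = 137.631 kN.
I_c = b·h³/12 = 4.38 × 2.5³/12 = 5.70312 m⁴.
Centre of pressure: y_p = y_c + I_c/(y_c·A) = 1.25 + 5.70312/(1.25 × 10.95) = 1.25 + 0.416666 = 1.66667 m along the plane.
The resultant acts 1.25 + 0.416666 = 1.66667 m (along the plate) below the hinge at the top edge, so the moment about the hinge is M = F × 1.66667 = 137.631 × 1.66667 = 229.385 kN·m.
A normal force at the bottom, 2.5 m from the hinge, must supply this moment: P = 229.385/2.5 = 91.754 kN.

P ≈ 91.8 kN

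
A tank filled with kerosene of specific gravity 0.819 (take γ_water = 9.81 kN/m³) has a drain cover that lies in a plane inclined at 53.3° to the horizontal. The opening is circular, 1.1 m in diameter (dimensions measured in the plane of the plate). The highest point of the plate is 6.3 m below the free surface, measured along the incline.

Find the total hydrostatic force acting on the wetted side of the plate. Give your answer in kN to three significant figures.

γ = 0.819 × 9.81 = 8.03439 kN/m³.
Let θ = 53.3° be the plate's angle to the horizontal; measure y along the incline from where the plane meets the free surface. Vertical depth h = y·sinθ with sinθ = 0.801776.
The centroid is at the centre, 0.55 m below the top of the plate, so y_c = 6.3 + 0.55 = 6.85 m and h_c = 6.85 × 0.801776 = 5.49217 m.
A = π(0.55)² = 0.950332 m².
Resultant F = γ·h_c·A = 8.03439 × 5.49217 × 0.950332 = 41.9346 kN.

F ≈ 41.9 kN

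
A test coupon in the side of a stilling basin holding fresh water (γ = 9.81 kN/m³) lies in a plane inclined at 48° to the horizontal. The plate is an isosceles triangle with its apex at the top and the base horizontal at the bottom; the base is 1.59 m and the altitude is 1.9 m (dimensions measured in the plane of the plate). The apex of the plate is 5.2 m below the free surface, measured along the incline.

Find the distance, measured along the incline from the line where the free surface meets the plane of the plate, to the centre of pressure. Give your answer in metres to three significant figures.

γ = 9.81 kN/m³.
Let θ = 48° be the plate's angle to the horizontal; measure y along the incline from where the plane meets the free surface. Vertical depth h = y·sinθ with sinθ = 0.743145.
With the apex up, the centroid sits 2h/3 = 2 × 1.9/3 = 1.26667 m below the apex, so y_c = 5.2 + 1.26667 = 6.46667 m and h_c = 6.46667 × 0.743145 = 4.80567 m.
A = ½ × 1.59 × 1.9 = 1.5105 m².
Resultant F = γ·h_c·A = 9.81 × 4.80567 × 1.5105 = 71.2104 kN.
I_c = b·h³/36 = 1.59 × 1.9³/36 = 0.302939 m⁴.
Centre of pressure: y_p = y_c + I_c/(y_c·A) = 6.46667 + 0.302939/(6.46667 × 1.5105) = 6.46667 + 0.0310137 = 6.49768 m along the plane.

y_p = 6.50 m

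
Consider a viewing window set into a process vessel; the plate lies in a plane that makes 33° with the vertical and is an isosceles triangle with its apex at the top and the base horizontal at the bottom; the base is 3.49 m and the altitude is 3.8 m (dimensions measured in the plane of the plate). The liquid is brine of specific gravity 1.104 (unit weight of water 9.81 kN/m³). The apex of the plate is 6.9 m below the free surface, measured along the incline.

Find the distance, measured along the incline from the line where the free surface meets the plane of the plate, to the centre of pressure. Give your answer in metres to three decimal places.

γ = 1.104 × 9.81 = 10.83024 kN/m³.
The plate makes 33° with the vertical, i.e. θ = 90° − 33° = 57° to the horizontal. Measuring y along the incline from the free-surface line, vertical depth h = y·sinθ with sinθ = 0.838671.
With the apex up, the centroid sits 2h/3 = 2 × 3.8/3 = 2.53333 m below the apex, so y_c = 6.9 + 2.53333 = 9.43333 m and h_c = 9.43333 × 0.838671 = 7.91146 m.
A = ½ × 3.49 × 3.8 = 6.631 m².
Resultant F = γ·h_c·A = 10.83024 × 7.91146 × 6.631 = 568.164 kN.
I_c = b·h³/36 = 3.49 × 3.8³/36 = 5.31954 m⁴.
Centre of pressure: y_p = y_c + I_c/(y_c·A) = 9.43333 + 5.31954/(9.43333 × 6.631) = 9.43333 + 0.0850413 = 9.51837 m along the plane.

y_p = 9.518 m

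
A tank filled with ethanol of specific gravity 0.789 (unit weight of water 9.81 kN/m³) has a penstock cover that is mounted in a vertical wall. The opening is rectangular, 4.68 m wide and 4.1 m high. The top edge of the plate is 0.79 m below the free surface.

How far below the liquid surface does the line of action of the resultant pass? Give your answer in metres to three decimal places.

h_p = 3.333 m

γ = 0.789 × 9.81 = 7.74009 kN/m³.
The centroid lies 4.1/2 = 2.05 m below the top edge, so the centroid depth is h_c = 0.79 + 2.05 = 2.84 m.
A = 4.68 × 4.1 = 19.188 m².
Resultant F = γ·h_c·A = 7.74009 × 2.84 × 19.188 = 421.788 kN.
I_c = b·h³/12 = 4.68 × 4.1³/12 = 26.8792 m⁴.
Centre of pressure: y_p = y_c + I_c/(y_c·A) = 2.84 + 26.8792/(2.84 × 19.188) = 2.84 + 0.493251 = 3.33325 m along the plane.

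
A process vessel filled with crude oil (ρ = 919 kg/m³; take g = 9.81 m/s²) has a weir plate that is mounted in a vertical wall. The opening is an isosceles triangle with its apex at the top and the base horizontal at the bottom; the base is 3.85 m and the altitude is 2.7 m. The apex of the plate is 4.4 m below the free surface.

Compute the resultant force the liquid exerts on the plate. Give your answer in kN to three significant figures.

F ≈ 291 kN

γ = ρg = 919 × 9.81 / 1000 = 9.01539 kN/m³.
With the apex up, the centroid sits 2h/3 = 2 × 2.7/3 = 1.8 m below the apex, so the centroid depth is h_c = 4.4 + 1.8 = 6.2 m.
A = ½ × 3.85 × 2.7 = 5.1975 m².
Resultant F = γ·h_c·A = 9.01539 × 6.2 × 5.1975 = 290.516 kN.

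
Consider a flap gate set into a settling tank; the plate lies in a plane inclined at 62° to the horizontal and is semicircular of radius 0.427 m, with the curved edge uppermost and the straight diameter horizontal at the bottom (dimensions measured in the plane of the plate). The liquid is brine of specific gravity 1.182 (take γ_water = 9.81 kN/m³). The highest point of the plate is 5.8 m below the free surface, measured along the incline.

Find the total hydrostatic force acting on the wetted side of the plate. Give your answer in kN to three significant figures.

F ≈ 17.7 kN

γ = 1.182 × 9.81 = 11.59542 kN/m³.
Let θ = 62° be the plate's angle to the horizontal; measure y along the incline from where the plane meets the free surface. Vertical depth h = y·sinθ with sinθ = 0.882948.
The centroid lies 4r/(3π) = 0.181224 m above the diameter, so r − 4r/(3π) = 0.427 − 0.181224 = 0.245776 m below the topmost point, so y_c = 5.8 + 0.245776 = 6.04578 m and h_c = 6.04578 × 0.882948 = 5.33811 m.
A = πr²/2 = π × 0.427²/2 = 0.286402 m².
Resultant F = γ·h_c·A = 11.59542 × 5.33811 × 0.286402 = 17.7276 kN.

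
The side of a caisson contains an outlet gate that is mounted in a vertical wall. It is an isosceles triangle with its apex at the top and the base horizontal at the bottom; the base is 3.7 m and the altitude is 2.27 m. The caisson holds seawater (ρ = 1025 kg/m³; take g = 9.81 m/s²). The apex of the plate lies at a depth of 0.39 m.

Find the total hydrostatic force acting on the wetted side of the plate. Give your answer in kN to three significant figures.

F ≈ 80.4 kN

γ = ρg = 1025 × 9.81 / 1000 = 10.05525 kN/m³.
With the apex up, the centroid sits 2h/3 = 2 × 2.27/3 = 1.51333 m below the apex, so the centroid depth is h_c = 0.39 + 1.51333 = 1.90333 m.
A = ½ × 3.7 × 2.27 = 4.1995 m².
Resultant F = γ·h_c·A = 10.05525 × 1.90333 × 4.1995 = 80.372 kN.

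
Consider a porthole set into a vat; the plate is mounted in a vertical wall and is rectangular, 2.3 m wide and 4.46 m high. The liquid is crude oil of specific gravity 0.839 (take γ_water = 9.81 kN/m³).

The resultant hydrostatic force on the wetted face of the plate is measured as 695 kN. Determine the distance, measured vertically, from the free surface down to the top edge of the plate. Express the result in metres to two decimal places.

d_top ≈ 6.00 m

γ = 0.839 × 9.81 = 8.23059 kN/m³.
A = 2.3 × 4.46 = 10.258 m².
From F = γ·h_c·A, the centroid depth is h_c = 695/(8.23059 × 10.258) = 8.23173 m.
The centroid lies 4.46/2 = 2.23 m below the top edge, so the top edge sits at h_top = 8.23173 − 2.23 = 6.00173 m below the surface.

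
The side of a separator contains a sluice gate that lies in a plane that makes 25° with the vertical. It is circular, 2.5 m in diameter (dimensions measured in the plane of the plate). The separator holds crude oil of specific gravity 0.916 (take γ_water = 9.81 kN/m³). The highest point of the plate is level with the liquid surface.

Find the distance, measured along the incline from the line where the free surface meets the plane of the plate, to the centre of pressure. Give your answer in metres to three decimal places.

y_p = 1.563 m

γ = 0.916 × 9.81 = 8.98596 kN/m³.
The plate makes 25° with the vertical, i.e. θ = 90° − 25° = 65° to the horizontal. Measuring y along the incline from the free-surface line, vertical depth h = y·sinθ with sinθ = 0.906308.
The centroid is at the centre, 1.25 m below the top of the plate, so y_c = 1.25 m and h_c = 1.25 × 0.906308 = 1.13288 m.
A = π(1.25)² = 4.90874 m².
Resultant F = γ·h_c·A = 8.98596 × 1.13288 × 4.90874 = 49.971 kN.
I_c = πr⁴/4 = π × 1.25⁴/4 = 1.91748 m⁴.
Centre of pressure: y_p = y_c + I_c/(y_c·A) = 1.25 + 1.91748/(1.25 × 4.90874) = 1.25 + 0.312501 = 1.5625 m along the plane.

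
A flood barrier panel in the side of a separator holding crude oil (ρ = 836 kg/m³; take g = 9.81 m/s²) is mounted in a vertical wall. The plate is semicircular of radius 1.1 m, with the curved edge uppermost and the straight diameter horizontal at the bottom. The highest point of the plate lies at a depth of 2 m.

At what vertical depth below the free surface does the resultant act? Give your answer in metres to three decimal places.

h_p = 2.665 m

γ = ρg = 836 × 9.81 / 1000 = 8.20116 kN/m³.
The centroid lies 4r/(3π) = 0.466854 m above the diameter, so r − 4r/(3π) = 1.1 − 0.466854 = 0.633146 m below the topmost point, so the centroid depth is h_c = 2 + 0.633146 = 2.63315 m.
A = πr²/2 = π × 1.1²/2 = 1.90066 m².
Resultant F = γ·h_c·A = 8.20116 × 2.63315 × 1.90066 = 41.0445 kN.
I_c = (π/8 − 8/(9π))·r⁴ = 0.109757 × 1.1⁴ = 0.160695 m⁴.
Centre of pressure: y_p = y_c + I_c/(y_c·A) = 2.63315 + 0.160695/(2.63315 × 1.90066) = 2.63315 + 0.0321087 = 2.66526 m along the plane.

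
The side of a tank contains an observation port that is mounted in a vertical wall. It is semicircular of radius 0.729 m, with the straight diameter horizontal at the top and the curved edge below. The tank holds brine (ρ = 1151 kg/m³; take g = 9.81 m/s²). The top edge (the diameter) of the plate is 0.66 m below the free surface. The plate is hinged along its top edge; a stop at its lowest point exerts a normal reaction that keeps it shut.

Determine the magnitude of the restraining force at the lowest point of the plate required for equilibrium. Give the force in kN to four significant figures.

P ≈ 4.358 kN

γ = ρg = 1151 × 9.81 / 1000 = 11.29131 kN/m³.
The centroid of a semicircle lies 4r/(3π) = 0.309397 m from the diameter, here below the top edge, so the centroid depth is h_c = 0.66 + 0.309397 = 0.969397 m.
A = πr²/2 = π × 0.729²/2 = 0.834786 m².
Resultant F = γ·h_c·A = 11.29131 × 0.969397 × 0.834786 = 9.13737 kN.
I_c = (π/8 − 8/(9π))·r⁴ = 0.109757 × 0.729⁴ = 0.0309986 m⁴.
Centre of pressure: y_p = y_c + I_c/(y_c·A) = 0.969397 + 0.0309986/(0.969397 × 0.834786) = 0.969397 + 0.0383059 = 1.0077 m along the plane.
The resultant acts 0.309397 + 0.0383059 = 0.347703 m (along the plate) below the hinge at the top edge, so the moment about the hinge is M = F × 0.347703 = 9.13737 × 0.347703 = 3.17709 kN·m.
A normal force at the bottom, 0.729 m from the hinge, must supply this moment: P = 3.17709/0.729 = 4.35815 kN.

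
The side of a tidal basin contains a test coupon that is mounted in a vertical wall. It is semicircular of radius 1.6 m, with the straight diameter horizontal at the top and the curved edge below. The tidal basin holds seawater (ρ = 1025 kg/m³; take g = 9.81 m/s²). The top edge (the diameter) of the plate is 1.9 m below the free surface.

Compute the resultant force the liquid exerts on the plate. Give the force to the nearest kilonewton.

F ≈ 104 kN

γ = ρg = 1025 × 9.81 / 1000 = 10.05525 kN/m³.
The centroid of a semicircle lies 4r/(3π) = 0.679061 m from the diameter, here below the top edge, so the centroid depth is h_c = 1.9 + 0.679061 = 2.57906 m.
A = πr²/2 = π × 1.6²/2 = 4.02124 m².
Resultant F = γ·h_c·A = 10.05525 × 2.57906 × 4.02124 = 104.283 kN.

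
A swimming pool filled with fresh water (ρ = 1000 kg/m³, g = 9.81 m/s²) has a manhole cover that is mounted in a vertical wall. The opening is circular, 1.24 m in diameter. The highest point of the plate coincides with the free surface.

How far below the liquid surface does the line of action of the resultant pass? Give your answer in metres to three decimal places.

γ = ρg = 1000 × 9.81 = 9810 N/m³ = 9.81 kN/m³.
The centroid is at the centre, 0.62 m below the top of the plate, so the centroid depth is h_c = 0.62 m.
A = π(0.62)² = 1.20763 m².
Resultant F = γ·h_c·A = 9.81 × 0.62 × 1.20763 = 7.34505 kN.
I_c = πr⁴/4 = π × 0.62⁴/4 = 0.116053 m⁴.
Centre of pressure: y_p = y_c + I_c/(y_c·A) = 0.62 + 0.116053/(0.62 × 1.20763) = 0.62 + 0.155 = 0.775 m along the plane.

h_p = 0.775 m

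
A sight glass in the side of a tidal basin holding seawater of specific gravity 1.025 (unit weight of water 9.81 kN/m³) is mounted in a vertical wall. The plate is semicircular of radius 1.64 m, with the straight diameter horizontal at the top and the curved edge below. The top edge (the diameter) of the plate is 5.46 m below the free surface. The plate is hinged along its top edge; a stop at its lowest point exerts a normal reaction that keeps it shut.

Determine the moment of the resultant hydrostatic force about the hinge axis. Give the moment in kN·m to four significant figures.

M ≈ 190.0 kN·m

γ = 1.025 × 9.81 = 10.05525 kN/m³.
The centroid of a semicircle lies 4r/(3π) = 0.696038 m from the diameter, here below the top edge, so the centroid depth is h_c = 5.46 + 0.696038 = 6.15604 m.
A = πr²/2 = π × 1.64²/2 = 4.22481 m².
Resultant F = γ·h_c·A = 10.05525 × 6.15604 × 4.22481 = 261.518 kN.
I_c = (π/8 − 8/(9π))·r⁴ = 0.109757 × 1.64⁴ = 0.793976 m⁴.
Centre of pressure: y_p = y_c + I_c/(y_c·A) = 6.15604 + 0.793976/(6.15604 × 4.22481) = 6.15604 + 0.030528 = 6.18657 m along the plane.
The resultant acts 0.696038 + 0.030528 = 0.726566 m (along the plate) below the hinge at the top edge, so the moment about the hinge is M = F × 0.726566 = 261.518 × 0.726566 = 190.01 kN·m.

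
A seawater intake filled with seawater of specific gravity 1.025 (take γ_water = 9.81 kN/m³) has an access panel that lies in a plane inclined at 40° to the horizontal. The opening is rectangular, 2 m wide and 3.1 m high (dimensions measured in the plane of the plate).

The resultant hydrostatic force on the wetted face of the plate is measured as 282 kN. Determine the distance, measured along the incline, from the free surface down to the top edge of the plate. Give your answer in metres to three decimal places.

y_top ≈ 5.487 m

γ = 1.025 × 9.81 = 10.05525 kN/m³.
A = 2 × 3.1 = 6.2 m².
From F = γ·h_c·A, the centroid depth is h_c = 282/(10.05525 × 6.2) = 4.5234 m.
Let θ = 40° be the plate's angle to the horizontal; measure y along the incline from where the plane meets the free surface. Vertical depth h = y·sinθ with sinθ = 0.642788.
Along the incline, y_c = h_c/sinθ = 4.5234/0.642788 = 7.03716 m.
The centroid lies 3.1/2 = 1.55 m below the top edge, so the top edge sits at y_top = 7.03716 − 1.55 = 5.48716 m along the incline.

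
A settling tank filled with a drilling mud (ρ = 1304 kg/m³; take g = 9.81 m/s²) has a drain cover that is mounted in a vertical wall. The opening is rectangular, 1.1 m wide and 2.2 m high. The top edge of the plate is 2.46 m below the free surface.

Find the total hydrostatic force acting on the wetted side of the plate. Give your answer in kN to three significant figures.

γ = ρg = 1304 × 9.81 / 1000 = 12.79224 kN/m³.
The centroid lies 2.2/2 = 1.1 m below the top edge, so the centroid depth is h_c = 2.46 + 1.1 = 3.56 m.
A = 1.1 × 2.2 = 2.42 m².
Resultant F = γ·h_c·A = 12.79224 × 3.56 × 2.42 = 110.208 kN.

F ≈ 110 kN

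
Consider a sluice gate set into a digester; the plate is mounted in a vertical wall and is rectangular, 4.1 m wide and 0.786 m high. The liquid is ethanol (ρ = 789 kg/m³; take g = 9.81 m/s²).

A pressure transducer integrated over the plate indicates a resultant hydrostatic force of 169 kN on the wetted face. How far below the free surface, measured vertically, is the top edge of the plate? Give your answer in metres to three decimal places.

γ = ρg = 789 × 9.81 / 1000 = 7.74009 kN/m³.
A = 4.1 × 0.786 = 3.2226 m².
From F = γ·h_c·A, the centroid depth is h_c = 169/(7.74009 × 3.2226) = 6.77539 m.
The centroid lies 0.786/2 = 0.393 m below the top edge, so the top edge sits at h_top = 6.77539 − 0.393 = 6.38239 m below the surface.

d_top ≈ 6.382 m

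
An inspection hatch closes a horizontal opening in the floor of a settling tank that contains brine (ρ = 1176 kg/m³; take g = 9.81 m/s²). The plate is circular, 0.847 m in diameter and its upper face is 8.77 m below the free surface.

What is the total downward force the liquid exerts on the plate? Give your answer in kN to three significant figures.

F ≈ 57.0 kN

γ = ρg = 1176 × 9.81 / 1000 = 11.53656 kN/m³.
The plate is horizontal, so pressure is uniform at p = γ·h = 11.53656 × 8.77 = 101.176 kN/m².
A = π(0.4235)² = 0.563452 m².
F = p·A = 101.176 × 0.563452 = 57.0078 kN.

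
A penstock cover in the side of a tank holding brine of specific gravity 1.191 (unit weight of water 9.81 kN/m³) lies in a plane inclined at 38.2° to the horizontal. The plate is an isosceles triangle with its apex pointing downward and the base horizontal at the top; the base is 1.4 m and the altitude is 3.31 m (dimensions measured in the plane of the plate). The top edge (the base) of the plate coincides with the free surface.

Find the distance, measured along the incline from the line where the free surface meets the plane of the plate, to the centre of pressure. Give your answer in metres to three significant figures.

γ = 1.191 × 9.81 = 11.68371 kN/m³.
Let θ = 38.2° be the plate's angle to the horizontal; measure y along the incline from where the plane meets the free surface. Vertical depth h = y·sinθ with sinθ = 0.618408.
With the apex down, the centroid sits h/3 = 3.31/3 = 1.10333 m below the base (the top edge), so y_c = 1.10333 m and h_c = 1.10333 × 0.618408 = 0.682308 m.
A = ½ × 1.4 × 3.31 = 2.317 m².
Resultant F = γ·h_c·A = 11.68371 × 0.682308 × 2.317 = 18.4709 kN.
I_c = b·h³/36 = 1.4 × 3.31³/36 = 1.41029 m⁴.
Centre of pressure: y_p = y_c + I_c/(y_c·A) = 1.10333 + 1.41029/(1.10333 × 2.317) = 1.10333 + 0.551667 = 1.655 m along the plane.

y_p = 1.66 m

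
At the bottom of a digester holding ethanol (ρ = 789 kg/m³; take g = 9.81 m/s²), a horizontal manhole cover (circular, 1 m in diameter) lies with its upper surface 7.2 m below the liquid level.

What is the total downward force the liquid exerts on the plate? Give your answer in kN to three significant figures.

γ = ρg = 789 × 9.81 / 1000 = 7.74009 kN/m³.
The plate is horizontal, so pressure is uniform at p = γ·h = 7.74009 × 7.2 = 55.7286 kN/m².
A = π(0.5)² = 0.785398 m².
F = p·A = 55.7286 × 0.785398 = 43.7691 kN.

F ≈ 43.8 kN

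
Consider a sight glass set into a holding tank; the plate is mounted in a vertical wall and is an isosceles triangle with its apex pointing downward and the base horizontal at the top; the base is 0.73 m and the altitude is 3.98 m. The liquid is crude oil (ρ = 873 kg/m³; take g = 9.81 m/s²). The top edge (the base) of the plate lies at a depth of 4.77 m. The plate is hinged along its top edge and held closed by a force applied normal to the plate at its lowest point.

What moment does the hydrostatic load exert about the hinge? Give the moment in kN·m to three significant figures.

γ = ρg = 873 × 9.81 / 1000 = 8.56413 kN/m³.
With the apex down, the centroid sits h/3 = 3.98/3 = 1.32667 m below the base (the top edge), so the centroid depth is h_c = 4.77 + 1.32667 = 6.09667 m.
A = ½ × 0.73 × 3.98 = 1.4527 m².
Resultant F = γ·h_c·A = 8.56413 × 6.09667 × 1.4527 = 75.8494 kN.
I_c = b·h³/36 = 0.73 × 3.98³/36 = 1.27841 m⁴.
Centre of pressure: y_p = y_c + I_c/(y_c·A) = 6.09667 + 1.27841/(6.09667 × 1.4527) = 6.09667 + 0.144345 = 6.24101 m along the plane.
The resultant acts 1.32667 + 0.144345 = 1.47101 m (along the plate) below the hinge at the top edge, so the moment about the hinge is M = F × 1.47101 = 75.8494 × 1.47101 = 111.575 kN·m.

M ≈ 112 kN·m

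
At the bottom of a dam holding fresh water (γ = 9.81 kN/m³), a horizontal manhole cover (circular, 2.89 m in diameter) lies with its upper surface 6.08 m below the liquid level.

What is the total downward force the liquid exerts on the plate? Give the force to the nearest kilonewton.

γ = 9.81 kN/m³.
The plate is horizontal, so pressure is uniform at p = γ·h = 9.81 × 6.08 = 59.6448 kN/m².
A = π(1.445)² = 6.55972 m².
F = p·A = 59.6448 × 6.55972 = 391.253 kN.

F ≈ 391 kN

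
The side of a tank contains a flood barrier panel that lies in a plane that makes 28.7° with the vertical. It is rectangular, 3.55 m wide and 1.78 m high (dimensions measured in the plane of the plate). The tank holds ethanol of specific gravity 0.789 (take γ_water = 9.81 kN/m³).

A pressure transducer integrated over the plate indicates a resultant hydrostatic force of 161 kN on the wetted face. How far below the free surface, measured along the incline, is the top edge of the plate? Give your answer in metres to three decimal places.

γ = 0.789 × 9.81 = 7.74009 kN/m³.
A = 3.55 × 1.78 = 6.319 m².
From F = γ·h_c·A, the centroid depth is h_c = 161/(7.74009 × 6.319) = 3.29179 m.
The plate makes 28.7° with the vertical, i.e. θ = 90° − 28.7° = 61.3° to the horizontal. Measuring y along the incline from the free-surface line, vertical depth h = y·sinθ with sinθ = 0.877146.
Along the incline, y_c = h_c/sinθ = 3.29179/0.877146 = 3.75284 m.
The centroid lies 1.78/2 = 0.89 m below the top edge, so the top edge sits at y_top = 3.75284 − 0.89 = 2.86284 m along the incline.

y_top ≈ 2.863 m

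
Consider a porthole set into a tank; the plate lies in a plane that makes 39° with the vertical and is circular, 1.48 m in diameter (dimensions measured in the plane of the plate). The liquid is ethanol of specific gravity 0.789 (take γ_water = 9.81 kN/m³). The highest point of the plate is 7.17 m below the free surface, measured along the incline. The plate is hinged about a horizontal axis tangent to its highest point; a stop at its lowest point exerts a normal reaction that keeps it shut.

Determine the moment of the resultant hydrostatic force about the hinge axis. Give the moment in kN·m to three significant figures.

M ≈ 62.0 kN·m

γ = 0.789 × 9.81 = 7.74009 kN/m³.
The plate makes 39° with the vertical, i.e. θ = 90° − 39° = 51° to the horizontal. Measuring y along the incline from the free-surface line, vertical depth h = y·sinθ with sinθ = 0.777146.
The centroid is at the centre, 0.74 m below the top of the plate, so y_c = 7.17 + 0.74 = 7.91 m and h_c = 7.91 × 0.777146 = 6.14722 m.
A = π(0.74)² = 1.72034 m².
Resultant F = γ·h_c·A = 7.74009 × 6.14722 × 1.72034 = 81.8538 kN.
I_c = πr⁴/4 = π × 0.74⁴/4 = 0.235514 m⁴.
Centre of pressure: y_p = y_c + I_c/(y_c·A) = 7.91 + 0.235514/(7.91 × 1.72034) = 7.91 + 0.0173072 = 7.92731 m along the plane.
The resultant acts 0.74 + 0.0173072 = 0.757307 m (along the plate) below the hinge at the top edge, so the moment about the hinge is M = F × 0.757307 = 81.8538 × 0.757307 = 61.9885 kN·m.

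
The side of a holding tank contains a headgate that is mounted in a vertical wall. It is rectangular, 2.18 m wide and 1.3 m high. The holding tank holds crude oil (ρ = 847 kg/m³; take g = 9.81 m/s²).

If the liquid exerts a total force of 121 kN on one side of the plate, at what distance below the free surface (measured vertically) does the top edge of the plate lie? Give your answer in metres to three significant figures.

γ = ρg = 847 × 9.81 / 1000 = 8.30907 kN/m³.
A = 2.18 × 1.3 = 2.834 m².
From F = γ·h_c·A, the centroid depth is h_c = 121/(8.30907 × 2.834) = 5.13846 m.
The centroid lies 1.3/2 = 0.65 m below the top edge, so the top edge sits at h_top = 5.13846 − 0.65 = 4.48846 m below the surface.

d_top ≈ 4.49 m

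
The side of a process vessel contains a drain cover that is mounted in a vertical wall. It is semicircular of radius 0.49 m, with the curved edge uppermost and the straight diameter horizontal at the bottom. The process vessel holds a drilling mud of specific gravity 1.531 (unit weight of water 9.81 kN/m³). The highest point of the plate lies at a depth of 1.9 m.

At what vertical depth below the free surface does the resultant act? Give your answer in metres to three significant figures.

γ = 1.531 × 9.81 = 15.01911 kN/m³.
The centroid lies 4r/(3π) = 0.207962 m above the diameter, so r − 4r/(3π) = 0.49 − 0.207962 = 0.282038 m below the topmost point, so the centroid depth is h_c = 1.9 + 0.282038 = 2.18204 m.
A = πr²/2 = π × 0.49²/2 = 0.377148 m².
Resultant F = γ·h_c·A = 15.01911 × 2.18204 × 0.377148 = 12.36 kN.
I_c = (π/8 − 8/(9π))·r⁴ = 0.109757 × 0.49⁴ = 0.00632727 m⁴.
Centre of pressure: y_p = y_c + I_c/(y_c·A) = 2.18204 + 0.00632727/(2.18204 × 0.377148) = 2.18204 + 0.0076885 = 2.18973 m along the plane.

h_p = 2.19 m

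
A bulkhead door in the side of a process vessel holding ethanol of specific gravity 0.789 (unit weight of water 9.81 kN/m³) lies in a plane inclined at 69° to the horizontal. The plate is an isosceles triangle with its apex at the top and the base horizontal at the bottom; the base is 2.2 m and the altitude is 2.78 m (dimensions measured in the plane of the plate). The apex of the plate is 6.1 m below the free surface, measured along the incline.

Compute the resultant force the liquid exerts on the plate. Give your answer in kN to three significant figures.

F ≈ 176 kN

γ = 0.789 × 9.81 = 7.74009 kN/m³.
Let θ = 69° be the plate's angle to the horizontal; measure y along the incline from where the plane meets the free surface. Vertical depth h = y·sinθ with sinθ = 0.933580.
With the apex up, the centroid sits 2h/3 = 2 × 2.78/3 = 1.85333 m below the apex, so y_c = 6.1 + 1.85333 = 7.95333 m and h_c = 7.95333 × 0.933580 = 7.42507 m.
A = ½ × 2.2 × 2.78 = 3.058 m².
Resultant F = γ·h_c·A = 7.74009 × 7.42507 × 3.058 = 175.745 kN.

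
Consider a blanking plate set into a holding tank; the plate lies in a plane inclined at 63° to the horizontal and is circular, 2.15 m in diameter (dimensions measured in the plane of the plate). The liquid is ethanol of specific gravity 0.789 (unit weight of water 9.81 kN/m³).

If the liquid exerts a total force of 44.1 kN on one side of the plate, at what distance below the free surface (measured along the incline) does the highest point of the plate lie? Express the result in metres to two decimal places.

γ = 0.789 × 9.81 = 7.74009 kN/m³.
A = π(1.075)² = 3.6305 m².
From F = γ·h_c·A, the centroid depth is h_c = 44.1/(7.74009 × 3.6305) = 1.56937 m.
Let θ = 63° be the plate's angle to the horizontal; measure y along the incline from where the plane meets the free surface. Vertical depth h = y·sinθ with sinθ = 0.891007.
Along the incline, y_c = h_c/sinθ = 1.56937/0.891007 = 1.76134 m.
The centroid is at the centre, 1.075 m below the top of the plate, so the highest point sits at y_top = 1.76134 − 1.075 = 0.68634 m along the incline.

y_top ≈ 0.69 m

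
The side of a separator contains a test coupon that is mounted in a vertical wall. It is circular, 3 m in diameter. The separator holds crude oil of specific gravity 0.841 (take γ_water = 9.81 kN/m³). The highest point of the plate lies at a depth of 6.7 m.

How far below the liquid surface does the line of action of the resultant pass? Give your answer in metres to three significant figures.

h_p = 8.27 m

γ = 0.841 × 9.81 = 8.25021 kN/m³.
The centroid is at the centre, 1.5 m below the top of the plate, so the centroid depth is h_c = 6.7 + 1.5 = 8.2 m.
A = π(1.5)² = 7.06858 m².
Resultant F = γ·h_c·A = 8.25021 × 8.2 × 7.06858 = 478.202 kN.
I_c = πr⁴/4 = π × 1.5⁴/4 = 3.97608 m⁴.
Centre of pressure: y_p = y_c + I_c/(y_c·A) = 8.2 + 3.97608/(8.2 × 7.06858) = 8.2 + 0.0685976 = 8.2686 m along the plane.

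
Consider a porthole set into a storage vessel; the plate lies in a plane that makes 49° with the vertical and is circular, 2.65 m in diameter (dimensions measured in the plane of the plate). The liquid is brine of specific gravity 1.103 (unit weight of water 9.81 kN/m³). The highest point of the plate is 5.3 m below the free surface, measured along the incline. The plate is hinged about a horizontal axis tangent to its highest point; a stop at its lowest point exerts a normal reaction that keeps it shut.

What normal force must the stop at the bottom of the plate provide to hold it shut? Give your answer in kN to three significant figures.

γ = 1.103 × 9.81 = 10.82043 kN/m³.
The plate makes 49° with the vertical, i.e. θ = 90° − 49° = 41° to the horizontal. Measuring y along the incline from the free-surface line, vertical depth h = y·sinθ with sinθ = 0.656059.
The centroid is at the centre, 1.325 m below the top of the plate, so y_c = 5.3 + 1.325 = 6.625 m and h_c = 6.625 × 0.656059 = 4.34639 m.
A = π(1.325)² = 5.51546 m².
Resultant F = γ·h_c·A = 10.82043 × 4.34639 × 5.51546 = 259.391 kN.
I_c = πr⁴/4 = π × 1.325⁴/4 = 2.42077 m⁴.
Centre of pressure: y_p = y_c + I_c/(y_c·A) = 6.625 + 2.42077/(6.625 × 5.51546) = 6.625 + 0.06625 = 6.69125 m along the plane.
The resultant acts 1.325 + 0.06625 = 1.39125 m (along the plate) below the hinge at the top edge, so the moment about the hinge is M = F × 1.39125 = 259.391 × 1.39125 = 360.878 kN·m.
A normal force at the bottom, 2.65 m from the hinge, must supply this moment: P = 360.878/2.65 = 136.18 kN.

P ≈ 136 kN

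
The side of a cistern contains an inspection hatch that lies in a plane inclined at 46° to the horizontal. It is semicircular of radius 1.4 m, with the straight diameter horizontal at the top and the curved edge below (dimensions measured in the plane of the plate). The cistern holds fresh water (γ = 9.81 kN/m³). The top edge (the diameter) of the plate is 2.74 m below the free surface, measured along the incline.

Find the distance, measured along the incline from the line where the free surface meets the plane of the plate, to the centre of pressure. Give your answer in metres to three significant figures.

γ = 9.81 kN/m³.
Let θ = 46° be the plate's angle to the horizontal; measure y along the incline from where the plane meets the free surface. Vertical depth h = y·sinθ with sinθ = 0.719340.
The centroid of a semicircle lies 4r/(3π) = 0.594178 m from the diameter, here below the top edge, so y_c = 2.74 + 0.594178 = 3.33418 m and h_c = 3.33418 × 0.719340 = 2.39841 m.
A = πr²/2 = π × 1.4²/2 = 3.07876 m².
Resultant F = γ·h_c·A = 9.81 × 2.39841 × 3.07876 = 72.4383 kN.
I_c = (π/8 − 8/(9π))·r⁴ = 0.109757 × 1.4⁴ = 0.421642 m⁴.
Centre of pressure: y_p = y_c + I_c/(y_c·A) = 3.33418 + 0.421642/(3.33418 × 3.07876) = 3.33418 + 0.0410751 = 3.37526 m along the plane.

y_p = 3.38 m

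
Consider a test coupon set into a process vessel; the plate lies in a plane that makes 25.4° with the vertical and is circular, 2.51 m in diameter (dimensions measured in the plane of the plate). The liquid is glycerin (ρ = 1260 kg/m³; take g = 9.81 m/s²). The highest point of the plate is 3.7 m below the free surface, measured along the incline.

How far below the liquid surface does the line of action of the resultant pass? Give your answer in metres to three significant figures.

h_p = 4.55 m

γ = ρg = 1260 × 9.81 / 1000 = 12.3606 kN/m³.
The plate makes 25.4° with the vertical, i.e. θ = 90° − 25.4° = 64.6° to the horizontal. Measuring y along the incline from the free-surface line, vertical depth h = y·sinθ with sinθ = 0.903335.
The centroid is at the centre, 1.255 m below the top of the plate, so y_c = 3.7 + 1.255 = 4.955 m and h_c = 4.955 × 0.903335 = 4.47602 m.
A = π(1.255)² = 4.94809 m².
Resultant F = γ·h_c·A = 12.3606 × 4.47602 × 4.94809 = 273.759 kN.
I_c = πr⁴/4 = π × 1.255⁴/4 = 1.94834 m⁴.
Centre of pressure: y_p = y_c + I_c/(y_c·A) = 4.955 + 1.94834/(4.955 × 4.94809) = 4.955 + 0.0794664 = 5.03447 m along the plane.
Vertically, h_p = y_p·sinθ = 5.03447 × 0.903335 = 4.54781 m.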